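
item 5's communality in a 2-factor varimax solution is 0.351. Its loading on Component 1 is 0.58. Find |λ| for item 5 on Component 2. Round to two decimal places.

Under orthogonal rotation h² = Σλ², so λ_Component 2² = h² − (0.3364) = 0.351 − 0.3364 = 0.0146.
|λ| = √0.0146 = 0.1208.

0.12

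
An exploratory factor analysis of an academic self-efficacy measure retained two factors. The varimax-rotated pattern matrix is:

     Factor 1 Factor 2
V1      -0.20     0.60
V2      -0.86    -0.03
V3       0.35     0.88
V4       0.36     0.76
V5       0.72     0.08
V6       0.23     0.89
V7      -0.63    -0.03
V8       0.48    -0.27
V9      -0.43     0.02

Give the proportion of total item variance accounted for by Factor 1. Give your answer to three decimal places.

SS loadings for Factor 1 = (-0.20)² + (-0.86)² + 0.35² + 0.36² + 0.72² + 0.23² + (-0.63)² + 0.48² + (-0.43)² = 2.4152
Proportion of variance = 2.4152 / 9 = 0.2684.

0.268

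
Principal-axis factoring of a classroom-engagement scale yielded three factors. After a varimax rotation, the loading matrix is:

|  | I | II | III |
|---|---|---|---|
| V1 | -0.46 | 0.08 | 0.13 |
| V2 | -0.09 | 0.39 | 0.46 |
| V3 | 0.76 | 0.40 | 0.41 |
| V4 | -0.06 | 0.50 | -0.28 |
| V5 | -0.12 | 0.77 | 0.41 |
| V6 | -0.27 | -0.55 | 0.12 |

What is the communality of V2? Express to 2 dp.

h² = (-0.09)² + 0.39² + 0.46² = 0.0081 + 0.1521 + 0.2116 = 0.3718

0.37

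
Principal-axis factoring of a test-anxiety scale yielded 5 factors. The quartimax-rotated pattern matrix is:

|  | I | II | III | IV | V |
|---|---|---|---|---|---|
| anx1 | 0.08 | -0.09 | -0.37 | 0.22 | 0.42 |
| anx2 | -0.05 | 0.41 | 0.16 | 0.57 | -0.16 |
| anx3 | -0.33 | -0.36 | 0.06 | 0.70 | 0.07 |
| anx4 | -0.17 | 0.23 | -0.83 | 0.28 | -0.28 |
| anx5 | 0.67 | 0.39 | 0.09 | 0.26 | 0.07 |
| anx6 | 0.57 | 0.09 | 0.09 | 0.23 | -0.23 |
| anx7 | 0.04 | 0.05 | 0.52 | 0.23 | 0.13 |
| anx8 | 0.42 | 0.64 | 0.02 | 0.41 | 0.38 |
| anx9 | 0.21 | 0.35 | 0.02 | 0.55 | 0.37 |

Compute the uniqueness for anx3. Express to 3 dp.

h² = (-0.33)² + (-0.36)² + 0.06² + 0.70² + 0.07² = 0.1089 + 0.1296 + 0.0036 + 0.4900 + 0.0049 = 0.7370
Uniqueness u² = 1 − h² = 1 − 0.7370 = 0.2630

0.263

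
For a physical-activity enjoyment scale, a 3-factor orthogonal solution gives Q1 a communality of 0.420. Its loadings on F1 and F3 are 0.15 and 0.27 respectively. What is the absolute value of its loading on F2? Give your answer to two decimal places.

0.57

Under orthogonal rotation h² = Σλ², so λ_F2² = h² − (0.0954) = 0.420 − 0.0954 = 0.3246.
|λ| = √0.3246 = 0.5697.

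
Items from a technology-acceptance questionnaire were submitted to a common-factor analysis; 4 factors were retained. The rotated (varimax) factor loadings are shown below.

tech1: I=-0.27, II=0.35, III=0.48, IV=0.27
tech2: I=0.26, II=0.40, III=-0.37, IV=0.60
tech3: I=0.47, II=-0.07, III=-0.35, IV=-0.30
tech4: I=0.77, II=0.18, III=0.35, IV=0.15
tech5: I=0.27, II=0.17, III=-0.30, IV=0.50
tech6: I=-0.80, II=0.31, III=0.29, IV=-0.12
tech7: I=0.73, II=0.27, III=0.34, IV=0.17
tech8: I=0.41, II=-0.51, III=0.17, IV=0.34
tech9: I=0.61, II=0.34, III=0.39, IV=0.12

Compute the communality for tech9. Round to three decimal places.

0.654

h² = 0.61² + 0.34² + 0.39² + 0.12² = 0.3721 + 0.1156 + 0.1521 + 0.0144 = 0.6542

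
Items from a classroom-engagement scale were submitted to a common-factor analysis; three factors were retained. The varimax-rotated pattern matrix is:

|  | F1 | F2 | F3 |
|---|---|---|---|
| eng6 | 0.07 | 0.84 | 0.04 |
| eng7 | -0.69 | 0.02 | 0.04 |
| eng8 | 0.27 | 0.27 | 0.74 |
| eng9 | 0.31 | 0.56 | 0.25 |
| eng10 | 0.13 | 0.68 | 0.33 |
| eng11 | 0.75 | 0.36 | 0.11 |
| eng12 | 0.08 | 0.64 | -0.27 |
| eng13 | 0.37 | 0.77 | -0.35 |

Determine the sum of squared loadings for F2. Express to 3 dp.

2.687

SS loadings for F2 = 0.84² + 0.02² + 0.27² + 0.56² + 0.68² + 0.36² + 0.64² + 0.77² = 0.7056 + 0.0004 + 0.0729 + 0.3136 + 0.4624 + 0.1296 + 0.4096 + 0.5929 = 2.6870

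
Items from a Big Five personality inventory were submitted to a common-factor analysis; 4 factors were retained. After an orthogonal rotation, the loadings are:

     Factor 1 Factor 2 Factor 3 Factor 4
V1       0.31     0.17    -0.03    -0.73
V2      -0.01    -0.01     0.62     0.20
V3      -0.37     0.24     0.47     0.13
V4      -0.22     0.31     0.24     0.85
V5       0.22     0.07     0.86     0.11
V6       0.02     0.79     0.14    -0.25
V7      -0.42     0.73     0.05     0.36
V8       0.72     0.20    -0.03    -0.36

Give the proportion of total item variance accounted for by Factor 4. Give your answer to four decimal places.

0.2058

SS loadings for Factor 4 = (-0.73)² + 0.20² + 0.13² + 0.85² + 0.11² + (-0.25)² + 0.36² + (-0.36)² = 1.6461
Proportion of variance = 1.6461 / 8 = 0.2058.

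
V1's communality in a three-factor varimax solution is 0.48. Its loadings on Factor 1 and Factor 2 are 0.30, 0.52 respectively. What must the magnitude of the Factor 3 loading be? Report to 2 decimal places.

0.35

Under orthogonal rotation h² = Σλ², so λ_Factor 3² = h² − (0.3604) = 0.48 − 0.3604 = 0.1196.
|λ| = √0.1196 = 0.3458.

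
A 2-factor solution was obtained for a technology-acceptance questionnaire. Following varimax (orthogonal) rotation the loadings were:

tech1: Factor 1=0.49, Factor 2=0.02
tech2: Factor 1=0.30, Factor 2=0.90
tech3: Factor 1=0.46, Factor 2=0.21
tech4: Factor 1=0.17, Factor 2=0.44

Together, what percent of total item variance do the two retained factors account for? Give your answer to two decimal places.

Communalities: 0.2405, 0.9000, 0.2557, 0.2225; Σh² = 1.6187.
Total variance with 4 standardized items is 4, so the solution explains 1.6187/4 = 0.4047 = 40.47%.

40.47%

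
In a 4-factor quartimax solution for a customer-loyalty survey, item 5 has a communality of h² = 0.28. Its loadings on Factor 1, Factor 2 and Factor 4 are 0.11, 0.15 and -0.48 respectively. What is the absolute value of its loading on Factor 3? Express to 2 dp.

Under orthogonal rotation h² = Σλ², so λ_Factor 3² = h² − (0.2650) = 0.28 − 0.2650 = 0.0150.
|λ| = √0.0150 = 0.1225.

0.12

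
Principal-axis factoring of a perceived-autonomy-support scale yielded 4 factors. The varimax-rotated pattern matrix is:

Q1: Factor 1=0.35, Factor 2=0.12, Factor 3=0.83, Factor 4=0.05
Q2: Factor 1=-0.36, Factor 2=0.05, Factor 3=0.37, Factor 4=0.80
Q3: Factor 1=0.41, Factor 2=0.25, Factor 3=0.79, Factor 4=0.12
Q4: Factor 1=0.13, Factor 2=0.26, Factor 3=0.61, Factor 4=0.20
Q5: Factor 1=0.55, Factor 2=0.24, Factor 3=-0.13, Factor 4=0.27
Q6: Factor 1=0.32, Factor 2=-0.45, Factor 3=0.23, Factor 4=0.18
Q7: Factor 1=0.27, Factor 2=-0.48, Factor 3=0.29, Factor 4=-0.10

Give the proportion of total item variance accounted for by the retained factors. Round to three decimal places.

0.620

SS loadings by factor: 0.9149, 0.6375, 1.9759, 0.8122; total = 4.3405.
Total variance with 7 standardized items is 7, so the solution explains 4.3405/7 = 0.6201.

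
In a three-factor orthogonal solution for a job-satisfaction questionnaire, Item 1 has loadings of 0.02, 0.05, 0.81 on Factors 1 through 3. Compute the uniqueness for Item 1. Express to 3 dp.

0.341

h² = 0.02² + 0.05² + 0.81² = 0.0004 + 0.0025 + 0.6561 = 0.6590
Uniqueness u² = 1 − h² = 1 − 0.6590 = 0.3410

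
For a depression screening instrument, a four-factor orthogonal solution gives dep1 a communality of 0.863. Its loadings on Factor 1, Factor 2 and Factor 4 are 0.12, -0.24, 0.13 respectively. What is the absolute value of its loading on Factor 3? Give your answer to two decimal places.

Under orthogonal rotation h² = Σλ², so λ_Factor 3² = h² − (0.0889) = 0.863 − 0.0889 = 0.7741.
|λ| = √0.7741 = 0.8798.

0.88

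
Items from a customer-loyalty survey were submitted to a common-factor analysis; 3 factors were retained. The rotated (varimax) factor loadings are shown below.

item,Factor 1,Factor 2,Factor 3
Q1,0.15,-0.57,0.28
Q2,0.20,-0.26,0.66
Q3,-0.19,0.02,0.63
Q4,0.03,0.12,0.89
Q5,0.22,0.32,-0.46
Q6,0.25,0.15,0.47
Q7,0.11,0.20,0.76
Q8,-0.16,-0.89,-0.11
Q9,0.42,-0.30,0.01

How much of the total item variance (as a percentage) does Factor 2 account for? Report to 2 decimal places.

16.16%

SS loadings for Factor 2 = (-0.57)² + (-0.26)² + 0.02² + 0.12² + 0.32² + 0.15² + 0.20² + (-0.89)² + (-0.30)² = 1.4543
With 9 standardized items, total variance = 9. Proportion = 1.4543/9 = 0.1616 → 16.16%.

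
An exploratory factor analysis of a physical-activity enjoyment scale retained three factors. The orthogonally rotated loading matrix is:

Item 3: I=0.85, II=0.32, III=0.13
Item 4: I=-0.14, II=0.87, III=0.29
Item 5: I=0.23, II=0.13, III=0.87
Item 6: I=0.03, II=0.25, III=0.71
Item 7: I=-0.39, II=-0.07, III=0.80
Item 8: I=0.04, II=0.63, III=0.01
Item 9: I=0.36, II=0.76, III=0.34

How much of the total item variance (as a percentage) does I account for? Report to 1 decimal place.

SS loadings for I = 0.85² + (-0.14)² + 0.23² + 0.03² + (-0.39)² + 0.04² + 0.36² = 1.0792
With 7 standardized items, total variance = 7. Proportion = 1.0792/7 = 0.1542 → 15.42%.

15.4%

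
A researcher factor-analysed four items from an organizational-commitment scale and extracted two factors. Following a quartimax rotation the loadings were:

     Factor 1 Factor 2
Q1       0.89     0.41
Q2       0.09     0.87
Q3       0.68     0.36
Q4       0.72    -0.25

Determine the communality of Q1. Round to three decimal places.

0.960

h² = 0.89² + 0.41² = 0.7921 + 0.1681 = 0.9602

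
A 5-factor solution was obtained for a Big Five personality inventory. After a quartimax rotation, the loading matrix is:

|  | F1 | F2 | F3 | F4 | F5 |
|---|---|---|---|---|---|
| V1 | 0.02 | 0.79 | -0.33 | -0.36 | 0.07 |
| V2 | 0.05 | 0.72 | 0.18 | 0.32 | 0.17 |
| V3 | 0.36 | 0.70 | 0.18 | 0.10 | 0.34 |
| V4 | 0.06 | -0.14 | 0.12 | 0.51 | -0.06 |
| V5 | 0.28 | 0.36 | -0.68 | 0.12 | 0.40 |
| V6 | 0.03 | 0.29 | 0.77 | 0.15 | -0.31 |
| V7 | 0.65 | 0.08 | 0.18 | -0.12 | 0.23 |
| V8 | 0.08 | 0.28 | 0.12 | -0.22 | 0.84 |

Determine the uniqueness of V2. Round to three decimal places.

h² = 0.05² + 0.72² + 0.18² + 0.32² + 0.17² = 0.0025 + 0.5184 + 0.0324 + 0.1024 + 0.0289 = 0.6846
Uniqueness u² = 1 − h² = 1 − 0.6846 = 0.3154

0.315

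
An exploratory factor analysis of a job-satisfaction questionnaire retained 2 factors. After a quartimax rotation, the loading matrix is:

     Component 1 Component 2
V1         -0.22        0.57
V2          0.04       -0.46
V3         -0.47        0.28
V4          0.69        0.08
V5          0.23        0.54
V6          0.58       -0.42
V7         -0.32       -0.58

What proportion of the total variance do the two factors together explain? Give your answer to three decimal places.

Communalities: 0.3733, 0.2132, 0.2993, 0.4825, 0.3445, 0.5128, 0.4388; Σh² = 2.6644.
Total variance with 7 standardized items is 7, so the solution explains 2.6644/7 = 0.3806.

0.381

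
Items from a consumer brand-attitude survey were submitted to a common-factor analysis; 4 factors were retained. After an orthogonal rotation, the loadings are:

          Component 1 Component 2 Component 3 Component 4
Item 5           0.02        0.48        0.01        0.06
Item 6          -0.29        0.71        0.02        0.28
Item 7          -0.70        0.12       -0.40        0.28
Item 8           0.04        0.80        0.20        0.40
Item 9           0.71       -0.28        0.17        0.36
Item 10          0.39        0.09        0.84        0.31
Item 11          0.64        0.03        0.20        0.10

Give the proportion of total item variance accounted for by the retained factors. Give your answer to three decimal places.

SS loadings by factor: 1.6419, 1.4763, 0.9750, 0.5561; total = 4.6493.
Total variance with 7 standardized items is 7, so the solution explains 4.6493/7 = 0.6642.

0.664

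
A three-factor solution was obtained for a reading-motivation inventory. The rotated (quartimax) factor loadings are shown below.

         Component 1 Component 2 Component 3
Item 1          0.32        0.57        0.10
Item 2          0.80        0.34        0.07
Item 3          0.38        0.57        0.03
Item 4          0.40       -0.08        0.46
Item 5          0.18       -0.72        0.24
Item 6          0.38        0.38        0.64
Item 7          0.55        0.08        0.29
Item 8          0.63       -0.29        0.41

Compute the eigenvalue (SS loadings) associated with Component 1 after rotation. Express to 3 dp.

SS loadings for Component 1 = 0.32² + 0.80² + 0.38² + 0.40² + 0.18² + 0.38² + 0.55² + 0.63² = 0.1024 + 0.6400 + 0.1444 + 0.1600 + 0.0324 + 0.1444 + 0.3025 + 0.3969 = 1.9230

1.923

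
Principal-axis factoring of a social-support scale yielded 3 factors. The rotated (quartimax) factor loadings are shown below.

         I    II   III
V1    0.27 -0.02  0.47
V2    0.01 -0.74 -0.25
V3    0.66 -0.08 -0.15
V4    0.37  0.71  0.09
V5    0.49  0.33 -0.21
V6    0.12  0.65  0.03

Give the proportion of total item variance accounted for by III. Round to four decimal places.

SS loadings for III = 0.47² + (-0.25)² + (-0.15)² + 0.09² + (-0.21)² + 0.03² = 0.3590
Proportion of variance = 0.3590 / 6 = 0.0598.

0.0598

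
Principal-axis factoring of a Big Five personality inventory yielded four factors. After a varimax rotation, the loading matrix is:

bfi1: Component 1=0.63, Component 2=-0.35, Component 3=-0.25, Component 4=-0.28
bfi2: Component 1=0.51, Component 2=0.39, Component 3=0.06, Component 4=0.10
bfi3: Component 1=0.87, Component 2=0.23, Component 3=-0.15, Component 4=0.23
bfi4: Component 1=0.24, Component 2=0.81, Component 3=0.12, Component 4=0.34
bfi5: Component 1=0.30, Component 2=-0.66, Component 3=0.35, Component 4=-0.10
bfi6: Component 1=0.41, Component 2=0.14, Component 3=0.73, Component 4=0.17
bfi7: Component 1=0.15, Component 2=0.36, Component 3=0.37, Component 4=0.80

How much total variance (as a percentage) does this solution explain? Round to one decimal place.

Communalities: 0.6603, 0.4258, 0.8852, 0.8437, 0.6581, 0.7495, 0.9290; Σh² = 5.1516.
Total variance with 7 standardized items is 7, so the solution explains 5.1516/7 = 0.7359 = 73.59%.

73.6%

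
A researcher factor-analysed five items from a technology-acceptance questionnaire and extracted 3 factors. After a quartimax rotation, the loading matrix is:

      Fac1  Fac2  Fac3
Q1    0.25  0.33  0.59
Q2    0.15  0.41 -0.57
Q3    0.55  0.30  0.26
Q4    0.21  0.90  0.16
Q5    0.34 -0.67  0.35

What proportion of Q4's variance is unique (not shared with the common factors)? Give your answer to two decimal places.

h² = 0.21² + 0.90² + 0.16² = 0.0441 + 0.8100 + 0.0256 = 0.8797
Uniqueness u² = 1 − h² = 1 − 0.8797 = 0.1203

0.12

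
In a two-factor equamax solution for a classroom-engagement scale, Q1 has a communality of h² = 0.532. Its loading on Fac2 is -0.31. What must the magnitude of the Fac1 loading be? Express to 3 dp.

Under orthogonal rotation h² = Σλ², so λ_Fac1² = h² − (0.0961) = 0.532 − 0.0961 = 0.4359.
|λ| = √0.4359 = 0.6602.

0.660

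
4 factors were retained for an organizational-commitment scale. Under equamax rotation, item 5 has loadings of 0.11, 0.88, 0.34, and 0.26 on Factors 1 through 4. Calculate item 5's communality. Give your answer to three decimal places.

h² = 0.11² + 0.88² + 0.34² + 0.26² = 0.0121 + 0.7744 + 0.1156 + 0.0676 = 0.9697

0.970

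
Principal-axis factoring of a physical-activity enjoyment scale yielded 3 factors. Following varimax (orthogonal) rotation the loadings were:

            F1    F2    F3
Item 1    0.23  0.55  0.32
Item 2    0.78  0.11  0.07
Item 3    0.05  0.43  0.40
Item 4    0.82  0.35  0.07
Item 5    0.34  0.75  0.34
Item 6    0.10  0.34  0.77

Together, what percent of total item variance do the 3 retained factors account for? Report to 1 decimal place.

62.4%

Communalities: 0.4578, 0.6254, 0.3474, 0.7998, 0.7937, 0.7185; Σh² = 3.7426.
Total variance with 6 standardized items is 6, so the solution explains 3.7426/6 = 0.6238 = 62.38%.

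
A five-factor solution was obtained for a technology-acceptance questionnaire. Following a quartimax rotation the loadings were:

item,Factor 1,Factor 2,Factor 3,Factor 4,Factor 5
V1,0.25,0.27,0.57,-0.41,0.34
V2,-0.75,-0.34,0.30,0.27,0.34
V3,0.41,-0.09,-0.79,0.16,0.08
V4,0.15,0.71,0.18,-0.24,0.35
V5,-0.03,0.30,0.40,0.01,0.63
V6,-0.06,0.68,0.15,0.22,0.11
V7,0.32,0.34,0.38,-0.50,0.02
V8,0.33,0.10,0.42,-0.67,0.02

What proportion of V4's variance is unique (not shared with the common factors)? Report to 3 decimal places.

h² = 0.15² + 0.71² + 0.18² + (-0.24)² + 0.35² = 0.0225 + 0.5041 + 0.0324 + 0.0576 + 0.1225 = 0.7391
Uniqueness u² = 1 − h² = 1 − 0.7391 = 0.2609

0.261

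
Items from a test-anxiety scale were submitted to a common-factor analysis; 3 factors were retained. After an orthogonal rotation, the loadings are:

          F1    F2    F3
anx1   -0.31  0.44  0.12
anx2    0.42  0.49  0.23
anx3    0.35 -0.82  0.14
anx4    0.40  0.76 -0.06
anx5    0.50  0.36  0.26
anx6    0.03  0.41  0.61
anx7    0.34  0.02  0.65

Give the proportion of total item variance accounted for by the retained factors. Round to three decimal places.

SS loadings by factor: 0.9215, 1.9818, 0.9527; total = 3.8560.
Total variance with 7 standardized items is 7, so the solution explains 3.8560/7 = 0.5509.

0.551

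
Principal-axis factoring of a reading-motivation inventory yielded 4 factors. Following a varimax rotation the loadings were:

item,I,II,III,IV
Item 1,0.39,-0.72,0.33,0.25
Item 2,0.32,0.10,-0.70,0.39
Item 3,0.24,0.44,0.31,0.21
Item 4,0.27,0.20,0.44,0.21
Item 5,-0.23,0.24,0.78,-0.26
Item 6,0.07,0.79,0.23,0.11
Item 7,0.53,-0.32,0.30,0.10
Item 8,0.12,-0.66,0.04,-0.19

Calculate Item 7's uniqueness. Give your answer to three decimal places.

h² = 0.53² + (-0.32)² + 0.30² + 0.10² = 0.2809 + 0.1024 + 0.0900 + 0.0100 = 0.4833
Uniqueness u² = 1 − h² = 1 − 0.4833 = 0.5167

0.517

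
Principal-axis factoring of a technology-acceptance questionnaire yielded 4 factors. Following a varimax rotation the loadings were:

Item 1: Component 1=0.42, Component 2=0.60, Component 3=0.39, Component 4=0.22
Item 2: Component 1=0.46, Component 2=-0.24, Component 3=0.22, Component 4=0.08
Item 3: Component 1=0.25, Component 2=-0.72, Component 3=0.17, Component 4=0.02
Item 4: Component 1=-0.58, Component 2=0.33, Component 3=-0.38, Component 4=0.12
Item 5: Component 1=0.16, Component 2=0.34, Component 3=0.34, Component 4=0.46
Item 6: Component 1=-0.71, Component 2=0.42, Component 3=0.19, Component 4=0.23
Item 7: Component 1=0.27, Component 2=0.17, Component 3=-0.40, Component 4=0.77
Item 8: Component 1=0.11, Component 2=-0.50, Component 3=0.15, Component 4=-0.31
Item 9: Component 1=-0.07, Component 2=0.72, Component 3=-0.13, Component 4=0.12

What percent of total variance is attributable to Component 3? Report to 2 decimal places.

8.05%

SS loadings for Component 3 = 0.39² + 0.22² + 0.17² + (-0.38)² + 0.34² + 0.19² + (-0.40)² + 0.15² + (-0.13)² = 0.7249
With 9 standardized items, total variance = 9. Proportion = 0.7249/9 = 0.0805 → 8.05%.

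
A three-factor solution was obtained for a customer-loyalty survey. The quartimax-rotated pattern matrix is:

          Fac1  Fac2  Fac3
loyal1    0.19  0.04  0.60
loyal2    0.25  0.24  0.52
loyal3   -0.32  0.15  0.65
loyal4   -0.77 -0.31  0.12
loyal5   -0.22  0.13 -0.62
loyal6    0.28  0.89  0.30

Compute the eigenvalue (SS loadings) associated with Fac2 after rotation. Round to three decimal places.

SS loadings for Fac2 = 0.04² + 0.24² + 0.15² + (-0.31)² + 0.13² + 0.89² = 0.0016 + 0.0576 + 0.0225 + 0.0961 + 0.0169 + 0.7921 = 0.9868

0.987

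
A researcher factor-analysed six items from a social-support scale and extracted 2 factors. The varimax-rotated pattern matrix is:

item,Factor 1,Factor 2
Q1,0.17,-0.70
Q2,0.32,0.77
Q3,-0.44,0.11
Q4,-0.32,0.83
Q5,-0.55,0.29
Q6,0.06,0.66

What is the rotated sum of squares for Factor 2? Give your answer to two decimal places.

2.30

SS loadings for Factor 2 = (-0.70)² + 0.77² + 0.11² + 0.83² + 0.29² + 0.66² = 0.4900 + 0.5929 + 0.0121 + 0.6889 + 0.0841 + 0.4356 = 2.3036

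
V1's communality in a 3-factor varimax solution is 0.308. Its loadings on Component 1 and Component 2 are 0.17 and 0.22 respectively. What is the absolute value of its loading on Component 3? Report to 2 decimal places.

Under orthogonal rotation h² = Σλ², so λ_Component 3² = h² − (0.0773) = 0.308 − 0.0773 = 0.2307.
|λ| = √0.2307 = 0.4803.

0.48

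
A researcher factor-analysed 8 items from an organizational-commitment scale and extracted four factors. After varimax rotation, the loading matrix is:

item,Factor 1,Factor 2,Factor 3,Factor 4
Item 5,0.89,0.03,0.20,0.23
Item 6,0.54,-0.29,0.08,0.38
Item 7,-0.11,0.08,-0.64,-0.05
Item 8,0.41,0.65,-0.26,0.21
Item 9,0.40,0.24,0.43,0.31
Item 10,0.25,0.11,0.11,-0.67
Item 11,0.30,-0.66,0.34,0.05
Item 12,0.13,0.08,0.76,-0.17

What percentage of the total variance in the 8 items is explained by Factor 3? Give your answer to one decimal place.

17.7%

SS loadings for Factor 3 = 0.20² + 0.08² + (-0.64)² + (-0.26)² + 0.43² + 0.11² + 0.34² + 0.76² = 1.4138
With 8 standardized items, total variance = 8. Proportion = 1.4138/8 = 0.1767 → 17.67%.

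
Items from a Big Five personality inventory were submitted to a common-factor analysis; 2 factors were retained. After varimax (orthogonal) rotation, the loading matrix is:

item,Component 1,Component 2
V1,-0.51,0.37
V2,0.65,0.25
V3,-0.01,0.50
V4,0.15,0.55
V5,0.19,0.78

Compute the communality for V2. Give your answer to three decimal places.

0.485

h² = 0.65² + 0.25² = 0.4225 + 0.0625 = 0.4850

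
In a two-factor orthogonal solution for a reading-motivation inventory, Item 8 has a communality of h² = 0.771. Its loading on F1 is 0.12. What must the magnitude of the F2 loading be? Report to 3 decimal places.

Under orthogonal rotation h² = Σλ², so λ_F2² = h² − (0.0144) = 0.771 − 0.0144 = 0.7566.
|λ| = √0.7566 = 0.8698.

0.870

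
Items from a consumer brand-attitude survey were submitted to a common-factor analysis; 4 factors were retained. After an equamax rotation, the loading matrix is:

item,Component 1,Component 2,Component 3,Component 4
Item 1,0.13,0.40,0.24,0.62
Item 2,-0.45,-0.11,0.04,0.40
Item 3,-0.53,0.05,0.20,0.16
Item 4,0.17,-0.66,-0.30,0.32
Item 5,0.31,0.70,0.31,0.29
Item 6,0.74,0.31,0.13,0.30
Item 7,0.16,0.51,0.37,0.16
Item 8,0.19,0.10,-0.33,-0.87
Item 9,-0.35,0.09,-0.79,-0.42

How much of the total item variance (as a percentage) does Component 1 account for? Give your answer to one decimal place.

SS loadings for Component 1 = 0.13² + (-0.45)² + (-0.53)² + 0.17² + 0.31² + 0.74² + 0.16² + 0.19² + (-0.35)² = 1.3571
With 9 standardized items, total variance = 9. Proportion = 1.3571/9 = 0.1508 → 15.08%.

15.1%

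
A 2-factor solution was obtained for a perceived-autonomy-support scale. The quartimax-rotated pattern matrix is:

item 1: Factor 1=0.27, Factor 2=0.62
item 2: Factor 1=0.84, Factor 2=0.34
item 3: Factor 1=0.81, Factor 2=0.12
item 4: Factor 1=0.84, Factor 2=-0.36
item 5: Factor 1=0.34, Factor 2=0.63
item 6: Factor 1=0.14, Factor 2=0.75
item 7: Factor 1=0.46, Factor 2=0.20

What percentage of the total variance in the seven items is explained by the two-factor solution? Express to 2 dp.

59.01%

SS loadings by factor: 2.4870, 1.6434; total = 4.1304.
Total variance with 7 standardized items is 7, so the solution explains 4.1304/7 = 0.5901 = 59.01%.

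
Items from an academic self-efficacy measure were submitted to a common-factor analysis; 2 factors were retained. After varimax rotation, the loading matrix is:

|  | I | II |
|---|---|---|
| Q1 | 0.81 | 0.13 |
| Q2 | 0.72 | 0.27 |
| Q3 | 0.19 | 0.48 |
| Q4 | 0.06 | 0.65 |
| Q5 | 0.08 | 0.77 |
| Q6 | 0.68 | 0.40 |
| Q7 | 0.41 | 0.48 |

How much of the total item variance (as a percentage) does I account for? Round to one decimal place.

26.4%

SS loadings for I = 0.81² + 0.72² + 0.19² + 0.06² + 0.08² + 0.68² + 0.41² = 1.8511
With 7 standardized items, total variance = 7. Proportion = 1.8511/7 = 0.2644 → 26.44%.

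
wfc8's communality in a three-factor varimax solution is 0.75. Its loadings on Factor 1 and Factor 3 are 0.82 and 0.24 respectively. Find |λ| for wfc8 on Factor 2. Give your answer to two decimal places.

Under orthogonal rotation h² = Σλ², so λ_Factor 2² = h² − (0.7300) = 0.75 − 0.7300 = 0.0200.
|λ| = √0.0200 = 0.1414.

0.14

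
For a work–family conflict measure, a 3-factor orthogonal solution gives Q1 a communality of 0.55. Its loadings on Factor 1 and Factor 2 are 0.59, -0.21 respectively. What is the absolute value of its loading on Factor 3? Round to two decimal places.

0.40

Under orthogonal rotation h² = Σλ², so λ_Factor 3² = h² − (0.3922) = 0.55 − 0.3922 = 0.1578.
|λ| = √0.1578 = 0.3972.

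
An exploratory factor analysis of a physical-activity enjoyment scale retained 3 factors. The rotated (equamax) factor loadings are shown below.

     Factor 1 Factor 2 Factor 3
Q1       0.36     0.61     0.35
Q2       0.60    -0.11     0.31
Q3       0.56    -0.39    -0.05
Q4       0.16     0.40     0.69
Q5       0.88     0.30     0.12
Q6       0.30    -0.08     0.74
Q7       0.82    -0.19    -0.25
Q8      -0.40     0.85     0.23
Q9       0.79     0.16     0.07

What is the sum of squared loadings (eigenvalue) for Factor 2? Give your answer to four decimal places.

1.5769

SS loadings for Factor 2 = 0.61² + (-0.11)² + (-0.39)² + 0.40² + 0.30² + (-0.08)² + (-0.19)² + 0.85² + 0.16² = 0.3721 + 0.0121 + 0.1521 + 0.1600 + 0.0900 + 0.0064 + 0.0361 + 0.7225 + 0.0256 = 1.5769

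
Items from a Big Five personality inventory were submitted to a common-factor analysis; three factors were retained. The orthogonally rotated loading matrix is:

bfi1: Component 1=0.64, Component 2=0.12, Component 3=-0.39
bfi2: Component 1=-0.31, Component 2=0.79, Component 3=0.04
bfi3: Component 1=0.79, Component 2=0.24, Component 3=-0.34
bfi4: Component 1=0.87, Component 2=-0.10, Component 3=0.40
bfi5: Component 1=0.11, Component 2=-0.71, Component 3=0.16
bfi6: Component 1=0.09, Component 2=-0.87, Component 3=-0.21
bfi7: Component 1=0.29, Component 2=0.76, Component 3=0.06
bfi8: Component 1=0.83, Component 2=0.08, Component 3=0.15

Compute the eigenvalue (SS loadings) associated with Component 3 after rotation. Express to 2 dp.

SS loadings for Component 3 = (-0.39)² + 0.04² + (-0.34)² + 0.40² + 0.16² + (-0.21)² + 0.06² + 0.15² = 0.1521 + 0.0016 + 0.1156 + 0.1600 + 0.0256 + 0.0441 + 0.0036 + 0.0225 = 0.5251

0.53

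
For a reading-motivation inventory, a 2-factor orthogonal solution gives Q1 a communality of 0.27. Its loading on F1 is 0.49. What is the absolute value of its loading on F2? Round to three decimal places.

Under orthogonal rotation h² = Σλ², so λ_F2² = h² − (0.2401) = 0.27 − 0.2401 = 0.0299.
|λ| = √0.0299 = 0.1729.

0.173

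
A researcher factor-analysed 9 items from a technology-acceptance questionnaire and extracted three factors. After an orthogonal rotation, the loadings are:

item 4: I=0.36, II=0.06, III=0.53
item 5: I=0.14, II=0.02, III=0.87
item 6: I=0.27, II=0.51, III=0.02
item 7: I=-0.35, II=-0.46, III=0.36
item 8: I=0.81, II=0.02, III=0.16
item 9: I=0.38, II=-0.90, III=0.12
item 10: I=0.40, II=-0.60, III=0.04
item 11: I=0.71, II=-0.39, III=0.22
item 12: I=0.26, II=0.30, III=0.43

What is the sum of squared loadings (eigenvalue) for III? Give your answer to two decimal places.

SS loadings for III = 0.53² + 0.87² + 0.02² + 0.36² + 0.16² + 0.12² + 0.04² + 0.22² + 0.43² = 0.2809 + 0.7569 + 0.0004 + 0.1296 + 0.0256 + 0.0144 + 0.0016 + 0.0484 + 0.1849 = 1.4427

1.44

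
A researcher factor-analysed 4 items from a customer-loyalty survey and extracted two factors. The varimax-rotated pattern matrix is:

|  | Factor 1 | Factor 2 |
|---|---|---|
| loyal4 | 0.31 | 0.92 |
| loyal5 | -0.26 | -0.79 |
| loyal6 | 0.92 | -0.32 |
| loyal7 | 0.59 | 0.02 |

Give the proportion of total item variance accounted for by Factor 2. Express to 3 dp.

SS loadings for Factor 2 = 0.92² + (-0.79)² + (-0.32)² + 0.02² = 1.5733
Proportion of variance = 1.5733 / 4 = 0.3933.

0.393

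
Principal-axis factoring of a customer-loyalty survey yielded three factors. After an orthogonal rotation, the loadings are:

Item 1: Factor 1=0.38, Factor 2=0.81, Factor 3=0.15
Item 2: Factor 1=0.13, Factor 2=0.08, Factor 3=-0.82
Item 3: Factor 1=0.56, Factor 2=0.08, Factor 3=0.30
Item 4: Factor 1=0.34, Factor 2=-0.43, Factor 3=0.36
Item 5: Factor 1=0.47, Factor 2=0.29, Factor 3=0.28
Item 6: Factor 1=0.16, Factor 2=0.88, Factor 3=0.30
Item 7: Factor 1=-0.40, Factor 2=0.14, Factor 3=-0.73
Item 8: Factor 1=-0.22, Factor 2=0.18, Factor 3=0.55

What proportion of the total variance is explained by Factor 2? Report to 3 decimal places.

0.221

SS loadings for Factor 2 = 0.81² + 0.08² + 0.08² + (-0.43)² + 0.29² + 0.88² + 0.14² + 0.18² = 1.7643
Proportion of variance = 1.7643 / 8 = 0.2205.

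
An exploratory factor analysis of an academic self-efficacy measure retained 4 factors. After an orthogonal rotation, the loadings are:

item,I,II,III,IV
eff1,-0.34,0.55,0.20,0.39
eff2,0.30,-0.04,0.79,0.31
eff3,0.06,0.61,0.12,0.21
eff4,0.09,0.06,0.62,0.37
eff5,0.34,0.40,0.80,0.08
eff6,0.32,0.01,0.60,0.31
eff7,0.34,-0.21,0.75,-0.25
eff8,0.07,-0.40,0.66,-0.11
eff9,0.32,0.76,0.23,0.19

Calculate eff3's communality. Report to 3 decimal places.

0.434

h² = 0.06² + 0.61² + 0.12² + 0.21² = 0.0036 + 0.3721 + 0.0144 + 0.0441 = 0.4342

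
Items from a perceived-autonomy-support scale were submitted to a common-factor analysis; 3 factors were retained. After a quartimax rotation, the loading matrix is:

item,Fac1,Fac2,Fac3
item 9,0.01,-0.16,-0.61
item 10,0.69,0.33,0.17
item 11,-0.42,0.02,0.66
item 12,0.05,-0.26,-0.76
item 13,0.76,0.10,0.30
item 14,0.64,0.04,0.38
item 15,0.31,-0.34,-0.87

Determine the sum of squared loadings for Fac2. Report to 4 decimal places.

SS loadings for Fac2 = (-0.16)² + 0.33² + 0.02² + (-0.26)² + 0.10² + 0.04² + (-0.34)² = 0.0256 + 0.1089 + 0.0004 + 0.0676 + 0.0100 + 0.0016 + 0.1156 = 0.3297

0.3297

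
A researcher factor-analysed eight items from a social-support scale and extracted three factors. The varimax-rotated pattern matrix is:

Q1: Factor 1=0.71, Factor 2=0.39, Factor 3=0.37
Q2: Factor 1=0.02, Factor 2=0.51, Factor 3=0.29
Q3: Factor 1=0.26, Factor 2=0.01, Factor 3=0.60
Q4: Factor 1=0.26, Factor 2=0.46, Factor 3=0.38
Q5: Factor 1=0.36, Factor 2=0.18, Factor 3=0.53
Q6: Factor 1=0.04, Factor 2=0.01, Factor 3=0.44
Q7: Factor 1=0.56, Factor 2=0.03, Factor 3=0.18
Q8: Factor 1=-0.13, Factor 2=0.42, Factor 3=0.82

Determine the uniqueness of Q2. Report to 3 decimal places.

h² = 0.02² + 0.51² + 0.29² = 0.0004 + 0.2601 + 0.0841 = 0.3446
Uniqueness u² = 1 − h² = 1 − 0.3446 = 0.6554

0.655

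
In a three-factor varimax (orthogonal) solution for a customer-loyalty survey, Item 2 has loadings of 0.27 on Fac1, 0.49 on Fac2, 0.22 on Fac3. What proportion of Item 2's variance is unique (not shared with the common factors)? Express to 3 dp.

h² = 0.27² + 0.49² + 0.22² = 0.0729 + 0.2401 + 0.0484 = 0.3614
Uniqueness u² = 1 − h² = 1 − 0.3614 = 0.6386

0.639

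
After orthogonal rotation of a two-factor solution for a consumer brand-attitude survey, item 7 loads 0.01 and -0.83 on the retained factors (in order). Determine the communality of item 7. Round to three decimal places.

0.689

h² = 0.01² + (-0.83)² = 0.0001 + 0.6889 = 0.6890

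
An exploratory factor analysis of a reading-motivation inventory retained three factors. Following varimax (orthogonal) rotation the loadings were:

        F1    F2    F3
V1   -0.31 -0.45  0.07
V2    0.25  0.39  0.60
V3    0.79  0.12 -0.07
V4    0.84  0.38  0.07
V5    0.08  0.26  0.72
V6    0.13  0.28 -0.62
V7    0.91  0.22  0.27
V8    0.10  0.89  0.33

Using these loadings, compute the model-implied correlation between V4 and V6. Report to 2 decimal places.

0.17

r̂ = Σ λ_i·λ_j across factors = (0.84)(0.13) + (0.38)(0.28) + (0.07)(-0.62)
  = +0.1092 +0.1064 -0.0434 = 0.1722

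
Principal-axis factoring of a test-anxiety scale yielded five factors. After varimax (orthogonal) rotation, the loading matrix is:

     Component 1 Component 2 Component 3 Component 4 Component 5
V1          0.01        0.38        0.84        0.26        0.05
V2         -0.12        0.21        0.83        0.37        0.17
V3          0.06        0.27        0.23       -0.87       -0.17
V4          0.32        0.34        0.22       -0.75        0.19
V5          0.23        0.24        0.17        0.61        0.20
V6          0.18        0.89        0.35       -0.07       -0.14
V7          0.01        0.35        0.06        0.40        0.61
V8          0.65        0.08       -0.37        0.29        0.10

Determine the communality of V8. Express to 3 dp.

0.660

h² = 0.65² + 0.08² + (-0.37)² + 0.29² + 0.10² = 0.4225 + 0.0064 + 0.1369 + 0.0841 + 0.0100 = 0.6599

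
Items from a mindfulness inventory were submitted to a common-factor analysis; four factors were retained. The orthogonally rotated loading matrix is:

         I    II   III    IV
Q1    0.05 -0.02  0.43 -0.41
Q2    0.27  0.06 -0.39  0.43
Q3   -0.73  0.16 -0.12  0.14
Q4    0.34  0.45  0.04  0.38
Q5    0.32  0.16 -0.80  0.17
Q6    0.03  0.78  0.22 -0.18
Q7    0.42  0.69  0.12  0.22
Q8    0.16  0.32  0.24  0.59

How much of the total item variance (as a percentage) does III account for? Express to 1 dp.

13.9%

SS loadings for III = 0.43² + (-0.39)² + (-0.12)² + 0.04² + (-0.80)² + 0.22² + 0.12² + 0.24² = 1.1134
With 8 standardized items, total variance = 8. Proportion = 1.1134/8 = 0.1392 → 13.92%.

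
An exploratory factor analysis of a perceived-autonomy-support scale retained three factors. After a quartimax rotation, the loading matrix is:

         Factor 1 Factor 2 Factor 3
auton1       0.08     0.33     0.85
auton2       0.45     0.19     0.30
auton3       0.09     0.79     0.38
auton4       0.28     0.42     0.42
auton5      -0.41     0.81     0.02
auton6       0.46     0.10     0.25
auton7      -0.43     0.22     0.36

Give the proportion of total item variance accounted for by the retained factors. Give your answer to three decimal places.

Communalities: 0.8378, 0.3286, 0.7766, 0.4312, 0.8246, 0.2841, 0.3629; Σh² = 3.8458.
Total variance with 7 standardized items is 7, so the solution explains 3.8458/7 = 0.5494.

0.549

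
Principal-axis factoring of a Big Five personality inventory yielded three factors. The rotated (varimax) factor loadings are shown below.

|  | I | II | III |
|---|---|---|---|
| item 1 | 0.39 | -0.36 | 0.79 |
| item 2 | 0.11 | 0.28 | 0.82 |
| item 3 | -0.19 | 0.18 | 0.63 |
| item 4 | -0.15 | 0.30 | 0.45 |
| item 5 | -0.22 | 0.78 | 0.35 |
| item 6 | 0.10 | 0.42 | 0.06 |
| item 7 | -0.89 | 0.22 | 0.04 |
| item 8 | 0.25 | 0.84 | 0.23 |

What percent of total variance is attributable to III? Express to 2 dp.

25.96%

SS loadings for III = 0.79² + 0.82² + 0.63² + 0.45² + 0.35² + 0.06² + 0.04² + 0.23² = 2.0765
With 8 standardized items, total variance = 8. Proportion = 2.0765/8 = 0.2596 → 25.96%.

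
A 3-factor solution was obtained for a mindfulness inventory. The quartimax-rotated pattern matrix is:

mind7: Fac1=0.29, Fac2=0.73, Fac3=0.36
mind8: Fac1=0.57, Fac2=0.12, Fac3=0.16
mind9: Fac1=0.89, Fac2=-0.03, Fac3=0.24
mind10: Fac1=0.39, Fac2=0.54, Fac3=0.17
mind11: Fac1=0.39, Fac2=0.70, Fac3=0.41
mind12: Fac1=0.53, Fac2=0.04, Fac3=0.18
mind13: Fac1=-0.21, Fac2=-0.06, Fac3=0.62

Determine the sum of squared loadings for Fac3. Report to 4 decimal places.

0.8266

SS loadings for Fac3 = 0.36² + 0.16² + 0.24² + 0.17² + 0.41² + 0.18² + 0.62² = 0.1296 + 0.0256 + 0.0576 + 0.0289 + 0.1681 + 0.0324 + 0.3844 = 0.8266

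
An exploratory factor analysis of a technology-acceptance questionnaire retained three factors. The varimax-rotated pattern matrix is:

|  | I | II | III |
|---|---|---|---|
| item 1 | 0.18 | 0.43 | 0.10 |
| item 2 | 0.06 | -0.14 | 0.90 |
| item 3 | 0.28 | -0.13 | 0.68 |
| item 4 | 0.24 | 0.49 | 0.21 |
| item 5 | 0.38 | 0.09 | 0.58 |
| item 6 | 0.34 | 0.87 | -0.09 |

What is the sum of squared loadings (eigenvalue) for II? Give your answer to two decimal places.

1.23

SS loadings for II = 0.43² + (-0.14)² + (-0.13)² + 0.49² + 0.09² + 0.87² = 0.1849 + 0.0196 + 0.0169 + 0.2401 + 0.0081 + 0.7569 = 1.2265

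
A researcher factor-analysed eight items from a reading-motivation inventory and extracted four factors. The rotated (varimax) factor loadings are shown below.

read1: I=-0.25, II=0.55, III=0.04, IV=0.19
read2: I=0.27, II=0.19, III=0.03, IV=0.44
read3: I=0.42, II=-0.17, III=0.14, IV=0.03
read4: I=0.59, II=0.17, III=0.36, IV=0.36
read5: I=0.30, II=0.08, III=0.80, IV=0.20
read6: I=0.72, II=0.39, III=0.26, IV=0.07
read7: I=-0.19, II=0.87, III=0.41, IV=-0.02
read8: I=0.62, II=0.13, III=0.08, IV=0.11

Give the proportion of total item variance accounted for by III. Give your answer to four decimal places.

SS loadings for III = 0.04² + 0.03² + 0.14² + 0.36² + 0.80² + 0.26² + 0.41² + 0.08² = 1.0338
Proportion of variance = 1.0338 / 8 = 0.1292.

0.1292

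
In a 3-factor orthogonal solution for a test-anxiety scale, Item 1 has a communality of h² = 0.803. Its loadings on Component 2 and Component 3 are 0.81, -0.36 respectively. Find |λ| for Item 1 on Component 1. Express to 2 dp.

Under orthogonal rotation h² = Σλ², so λ_Component 1² = h² − (0.7857) = 0.803 − 0.7857 = 0.0173.
|λ| = √0.0173 = 0.1315.

0.13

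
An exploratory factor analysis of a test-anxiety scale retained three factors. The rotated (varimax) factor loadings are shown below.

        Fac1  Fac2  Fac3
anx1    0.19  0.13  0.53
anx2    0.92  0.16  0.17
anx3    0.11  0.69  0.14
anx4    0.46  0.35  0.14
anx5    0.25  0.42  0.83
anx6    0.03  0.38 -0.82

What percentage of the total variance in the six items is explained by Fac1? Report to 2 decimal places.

SS loadings for Fac1 = 0.19² + 0.92² + 0.11² + 0.46² + 0.25² + 0.03² = 1.1696
With 6 standardized items, total variance = 6. Proportion = 1.1696/6 = 0.1949 → 19.49%.

19.49%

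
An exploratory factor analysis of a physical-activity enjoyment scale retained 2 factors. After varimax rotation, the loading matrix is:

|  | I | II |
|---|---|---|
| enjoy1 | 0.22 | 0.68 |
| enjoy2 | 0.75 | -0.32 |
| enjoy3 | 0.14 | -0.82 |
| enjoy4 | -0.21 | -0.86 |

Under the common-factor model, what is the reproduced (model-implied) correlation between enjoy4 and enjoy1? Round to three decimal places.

-0.631

r̂ = Σ λ_i·λ_j across factors = (-0.21)(0.22) + (-0.86)(0.68)
  = -0.0462 -0.5848 = -0.6310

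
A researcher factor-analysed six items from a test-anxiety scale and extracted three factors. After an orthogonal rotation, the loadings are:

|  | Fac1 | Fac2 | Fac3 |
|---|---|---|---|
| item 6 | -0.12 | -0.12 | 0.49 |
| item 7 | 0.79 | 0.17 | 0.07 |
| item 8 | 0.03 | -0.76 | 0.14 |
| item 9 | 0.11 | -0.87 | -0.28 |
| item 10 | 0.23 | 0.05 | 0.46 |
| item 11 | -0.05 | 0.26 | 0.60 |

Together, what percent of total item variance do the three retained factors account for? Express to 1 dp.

Communalities: 0.2689, 0.6579, 0.5981, 0.8474, 0.2670, 0.4301; Σh² = 3.0694.
Total variance with 6 standardized items is 6, so the solution explains 3.0694/6 = 0.5116 = 51.16%.

51.2%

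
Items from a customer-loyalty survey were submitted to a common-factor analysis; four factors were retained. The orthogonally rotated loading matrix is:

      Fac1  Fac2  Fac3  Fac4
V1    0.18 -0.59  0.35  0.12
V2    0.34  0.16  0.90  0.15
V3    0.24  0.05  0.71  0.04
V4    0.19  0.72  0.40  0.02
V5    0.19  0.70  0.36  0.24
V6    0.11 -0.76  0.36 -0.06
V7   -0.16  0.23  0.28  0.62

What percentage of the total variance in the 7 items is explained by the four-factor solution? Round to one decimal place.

SS loadings by factor: 0.3155, 2.0151, 1.9342, 0.4845; total = 4.7493.
Total variance with 7 standardized items is 7, so the solution explains 4.7493/7 = 0.6785 = 67.85%.

67.8%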